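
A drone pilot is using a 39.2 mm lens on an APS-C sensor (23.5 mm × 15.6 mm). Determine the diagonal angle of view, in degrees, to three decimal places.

Sensor diagonal = √(23.5² + 15.6²) = √795.6100 ≈ 28.2066 mm.
Angle of view α = 2·arctan(d/2f) with d = 28.2066 mm and f = 39.2 mm.
d/2f = 0.35978; arctan(0.35978) ≈ 19.7876°, so α ≈ 39.5752°.

39.575°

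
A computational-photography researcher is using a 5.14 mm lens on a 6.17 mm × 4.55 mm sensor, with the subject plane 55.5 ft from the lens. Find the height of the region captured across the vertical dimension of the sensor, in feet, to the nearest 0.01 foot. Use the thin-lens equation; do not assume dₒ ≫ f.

dₒ: 55.5 ft × 304.8 mm/ft = 16916.40 mm.
Similar triangles through the lens centre give W/dₒ = h/dᵢ; with 1/f = 1/dₒ + 1/dᵢ this gives W = h·(dₒ − f)/f.
W = 4.55 mm × (16916.4 − 5.14) / 5.14 = 4.55 × 3290.1283 ≈ 14970.084 mm = 14970.084/304.8 ft = 49.1144 ft.

49.11 ft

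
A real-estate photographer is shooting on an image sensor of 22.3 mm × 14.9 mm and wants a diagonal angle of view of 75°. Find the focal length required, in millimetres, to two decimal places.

17.48 mm

Sensor diagonal = √(22.3² + 14.9²) = √719.3000 ≈ 26.8198 mm.
From α = 2·arctan(d/2f) we get f = d / (2·tan(α/2)).
With d = 26.8198 mm and α/2 = 37.5°, tan(α/2) ≈ 0.76733, so f ≈ 26.8198 / 1.53465 ≈ 17.4761 mm.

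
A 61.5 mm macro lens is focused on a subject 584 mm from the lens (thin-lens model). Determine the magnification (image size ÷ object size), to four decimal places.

0.1177×

Thin lens: 1/f = 1/dₒ + 1/dᵢ → 1/dᵢ = 1/61.5 − 1/584 = 0.0145478 mm⁻¹, so dᵢ ≈ 68.7388 mm.
Magnification m = dᵢ/dₒ = 68.7388/584 ≈ 0.11770.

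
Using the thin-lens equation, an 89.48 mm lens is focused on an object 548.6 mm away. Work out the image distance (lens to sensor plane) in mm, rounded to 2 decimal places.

106.92 mm

1/dᵢ = 1/f − 1/dₒ = 1/89.48 − 1/548.6 = 0.0093529 mm⁻¹.
dᵢ = 1/0.0093529 ≈ 106.9192 mm.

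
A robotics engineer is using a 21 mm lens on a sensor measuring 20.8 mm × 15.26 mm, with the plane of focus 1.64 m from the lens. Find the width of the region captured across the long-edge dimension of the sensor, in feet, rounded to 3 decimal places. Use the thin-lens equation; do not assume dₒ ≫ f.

dₒ: 1.64 m = 1640 mm.
Similar triangles through the lens centre give W/dₒ = w/dᵢ; with 1/f = 1/dₒ + 1/dᵢ this gives W = w·(dₒ − f)/f.
W = 20.8 mm × (1640 − 21) / 21 = 20.8 × 77.0952 ≈ 1603.581 mm = 1603.581/304.8 ft = 5.26109 ft.

5.261 ft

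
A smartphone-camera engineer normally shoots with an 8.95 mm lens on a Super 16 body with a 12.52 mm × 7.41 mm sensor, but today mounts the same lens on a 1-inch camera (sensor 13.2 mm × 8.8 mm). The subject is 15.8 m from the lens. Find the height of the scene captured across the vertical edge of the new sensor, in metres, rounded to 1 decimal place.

The focal length stays 8.95 mm; the relevant sensor dimension is now h = 8.8 mm. Object distance dₒ = 15.8 m = 15800 mm.
Thin-lens field height W = h·(dₒ − f)/f = 8.8 × (15800 − 8.95)/8.95 ≈ 15526.396 mm = 15.5264 m.

15.5 m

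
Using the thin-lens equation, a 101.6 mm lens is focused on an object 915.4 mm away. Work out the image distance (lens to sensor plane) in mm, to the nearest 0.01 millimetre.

1/dᵢ = 1/f − 1/dₒ = 1/101.6 − 1/915.4 = 0.0087501 mm⁻¹.
dᵢ = 1/0.0087501 ≈ 114.2844 mm.

114.28 mm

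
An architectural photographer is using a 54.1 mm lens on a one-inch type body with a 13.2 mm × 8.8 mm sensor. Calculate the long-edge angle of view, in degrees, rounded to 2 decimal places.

13.91°

Angle of view α = 2·arctan(w/2f) with w = 13.2 mm and f = 54.1 mm.
w/2f = 0.12200; arctan(0.12200) ≈ 6.9555°, so α ≈ 13.9110°.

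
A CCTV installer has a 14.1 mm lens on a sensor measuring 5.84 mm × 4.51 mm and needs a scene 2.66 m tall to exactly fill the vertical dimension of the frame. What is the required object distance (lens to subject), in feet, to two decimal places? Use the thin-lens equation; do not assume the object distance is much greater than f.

W: 2.66 m = 2660 mm.
Magnification m = h/W = dᵢ/dₒ; combined with 1/f = 1/dₒ + 1/dᵢ this gives dₒ = f·(1 + W/h).
dₒ = 14.1 mm × (1 + 2660/4.51) = 14.1 × 590.8004 ≈ 8330.286 mm = 8330.286/304.8 ft = 27.3303 ft.

27.33 ft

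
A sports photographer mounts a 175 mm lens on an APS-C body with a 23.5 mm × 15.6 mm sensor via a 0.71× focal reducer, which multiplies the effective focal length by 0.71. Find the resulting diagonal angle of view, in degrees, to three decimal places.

12.952°

Effective focal length f = 175 × 0.71 = 124.25 mm.
Sensor diagonal = √(23.5² + 15.6²) = √795.6100 ≈ 28.2066 mm.
α = 2·arctan(28.207 / (2 × 124.25)) = 2·arctan(0.11351) ≈ 12.9515°.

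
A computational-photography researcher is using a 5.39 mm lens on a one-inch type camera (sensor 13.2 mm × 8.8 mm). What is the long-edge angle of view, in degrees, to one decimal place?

Angle of view α = 2·arctan(w/2f) with w = 13.2 mm and f = 5.39 mm.
w/2f = 1.22449; arctan(1.22449) ≈ 50.7626°, so α ≈ 101.5253°.

101.5°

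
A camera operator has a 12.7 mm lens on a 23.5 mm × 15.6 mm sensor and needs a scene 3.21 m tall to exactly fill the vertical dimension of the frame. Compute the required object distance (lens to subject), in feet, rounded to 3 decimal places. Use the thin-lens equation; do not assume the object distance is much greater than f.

W: 3.21 m = 3210 mm.
Magnification m = h/W = dᵢ/dₒ; combined with 1/f = 1/dₒ + 1/dᵢ this gives dₒ = f·(1 + W/h).
dₒ = 12.7 mm × (1 + 3210/15.6) = 12.7 × 206.7692 ≈ 2625.969 mm = 2625.969/304.8 ft = 8.61538 ft.

8.615 ft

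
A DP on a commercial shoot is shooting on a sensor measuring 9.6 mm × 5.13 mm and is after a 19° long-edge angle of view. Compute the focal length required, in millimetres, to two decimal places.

28.68 mm

From α = 2·arctan(w/2f) we get f = w / (2·tan(α/2)).
With w = 9.6 mm and α/2 = 9.5°, tan(α/2) ≈ 0.16734, so f ≈ 9.6 / 0.33469 ≈ 28.6837 mm.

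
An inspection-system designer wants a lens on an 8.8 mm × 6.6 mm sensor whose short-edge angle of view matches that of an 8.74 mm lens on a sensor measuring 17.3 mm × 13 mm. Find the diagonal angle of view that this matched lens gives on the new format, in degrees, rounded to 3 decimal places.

Equal short-edge AOV ⇒ f₂ = f₁ · 6.6/13 = 8.74 × 0.50769 ≈ 4.4372 mm.
Sensor diagonal = √(8.8² + 6.6²) = √121.0000 ≈ 11.0000 mm.
Diagonal AOV on the new format = 2·arctan(11.0000 / (2 × 4.4372)) = 2·arctan(1.23951) ≈ 102.2090°.

102.209°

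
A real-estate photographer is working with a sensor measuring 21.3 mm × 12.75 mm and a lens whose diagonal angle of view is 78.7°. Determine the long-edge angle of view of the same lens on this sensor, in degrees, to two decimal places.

70.26°

Sensor diagonal = √(21.3² + 12.75²) = √616.2525 ≈ 24.8244 mm.
From the diagonal AOV: f = 24.8244 / (2·tan(39.35°)) = 24.8244 / 1.63990 ≈ 15.1378 mm.
Long-edge AOV = 2·arctan(21.3 / (2 × 15.1378)) = 2·arctan(0.70354) ≈ 70.2556°.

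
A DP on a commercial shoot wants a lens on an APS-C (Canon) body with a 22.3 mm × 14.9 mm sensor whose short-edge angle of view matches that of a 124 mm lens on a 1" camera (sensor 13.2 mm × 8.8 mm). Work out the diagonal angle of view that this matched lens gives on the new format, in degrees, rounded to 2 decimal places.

Equal short-edge AOV ⇒ f₂ = f₁ · 14.9/8.8 = 124 × 1.69318 ≈ 209.9545 mm.
Sensor diagonal = √(22.3² + 14.9²) = √719.3000 ≈ 26.8198 mm.
Diagonal AOV on the new format = 2·arctan(26.8198 / (2 × 209.9545)) = 2·arctan(0.06387) ≈ 7.3091°.

7.31°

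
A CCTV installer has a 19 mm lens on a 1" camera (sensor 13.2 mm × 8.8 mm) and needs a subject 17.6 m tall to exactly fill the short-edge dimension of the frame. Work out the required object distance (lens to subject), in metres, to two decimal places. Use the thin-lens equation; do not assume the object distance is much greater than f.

38.02 m

W: 17.6 m = 17600 mm.
Magnification m = h/W = dᵢ/dₒ; combined with 1/f = 1/dₒ + 1/dᵢ this gives dₒ = f·(1 + W/h).
dₒ = 19 mm × (1 + 17600/8.8) = 19 × 2001.0000 ≈ 38019.000 mm = 38.019 m.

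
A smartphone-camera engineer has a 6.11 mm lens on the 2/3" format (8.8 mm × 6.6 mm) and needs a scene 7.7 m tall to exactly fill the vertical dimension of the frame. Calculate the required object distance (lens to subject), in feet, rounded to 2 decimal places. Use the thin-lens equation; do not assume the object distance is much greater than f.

23.41 ft

W: 7.7 m = 7700 mm.
Magnification m = h/W = dᵢ/dₒ; combined with 1/f = 1/dₒ + 1/dᵢ this gives dₒ = f·(1 + W/h).
dₒ = 6.11 mm × (1 + 7700/6.6) = 6.11 × 1167.6667 ≈ 7134.443 mm = 7134.443/304.8 ft = 23.407 ft.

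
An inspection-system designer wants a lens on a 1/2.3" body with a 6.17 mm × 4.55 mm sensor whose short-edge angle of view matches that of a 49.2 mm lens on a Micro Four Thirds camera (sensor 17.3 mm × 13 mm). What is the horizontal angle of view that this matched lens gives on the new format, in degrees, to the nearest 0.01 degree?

20.31°

Equal short-edge AOV ⇒ f₂ = f₁ · 4.55/13 = 49.2 × 0.35000 ≈ 17.2200 mm.
Horizontal AOV on the new format = 2·arctan(6.17 / (2 × 17.2200)) = 2·arctan(0.17915) ≈ 20.3138°.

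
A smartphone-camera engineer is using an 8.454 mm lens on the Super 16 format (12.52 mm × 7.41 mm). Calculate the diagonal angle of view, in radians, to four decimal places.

1.4211 rad

Sensor diagonal = √(12.52² + 7.41²) = √211.6585 ≈ 14.5485 mm.
Angle of view α = 2·arctan(d/2f) with d = 14.5485 mm and f = 8.454 mm.
d/2f = 0.86045; arctan(0.86045) ≈ 0.7105 rad, so α ≈ 1.4211 rad.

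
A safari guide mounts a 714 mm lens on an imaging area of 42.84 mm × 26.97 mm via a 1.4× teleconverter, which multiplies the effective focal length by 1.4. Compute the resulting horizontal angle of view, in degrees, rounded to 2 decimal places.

Effective focal length f = 714 × 1.4 = 999.6 mm.
α = 2·arctan(42.84 / (2 × 999.6)) = 2·arctan(0.02143) ≈ 2.4552°.

2.46°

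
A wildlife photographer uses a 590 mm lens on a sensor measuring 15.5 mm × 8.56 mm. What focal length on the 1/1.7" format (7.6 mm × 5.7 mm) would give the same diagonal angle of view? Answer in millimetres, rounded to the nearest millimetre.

317 mm

Sensor diagonal = √(15.5² + 8.56²) = √313.5236 ≈ 17.7066 mm.
Sensor diagonal = √(7.6² + 5.7²) = √90.2500 ≈ 9.5000 mm.
Equal angle of view means equal diagonal/f ratio, so f₂ = f₁ · (diagonal₂/diagonal₁) = 590 × 9.5000/17.7066.
f₂ = 590 × 0.53652 ≈ 316.549 mm.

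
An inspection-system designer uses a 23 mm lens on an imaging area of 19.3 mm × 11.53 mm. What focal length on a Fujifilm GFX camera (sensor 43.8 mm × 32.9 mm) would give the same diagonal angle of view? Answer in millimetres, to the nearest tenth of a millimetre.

56.0 mm

Sensor diagonal = √(19.3² + 11.53²) = √505.4309 ≈ 22.4818 mm.
Sensor diagonal = √(43.8² + 32.9²) = √3000.8500 ≈ 54.7800 mm.
Equal angle of view means equal diagonal/f ratio, so f₂ = f₁ · (diagonal₂/diagonal₁) = 23 × 54.7800/22.4818.
f₂ = 23 × 2.43664 ≈ 56.043 mm.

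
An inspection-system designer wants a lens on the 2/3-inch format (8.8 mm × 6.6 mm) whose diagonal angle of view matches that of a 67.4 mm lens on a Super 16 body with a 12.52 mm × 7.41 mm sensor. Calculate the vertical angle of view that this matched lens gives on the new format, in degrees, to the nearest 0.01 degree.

Sensor diagonal = √(12.52² + 7.41²) = √211.6585 ≈ 14.5485 mm.
Sensor diagonal = √(8.8² + 6.6²) = √121.0000 ≈ 11.0000 mm.
Equal diagonal AOV ⇒ f₂ = f₁ · 11.0000/14.5485 = 67.4 × 0.75609 ≈ 50.9606 mm.
Vertical AOV on the new format = 2·arctan(6.6 / (2 × 50.9606)) = 2·arctan(0.06476) ≈ 7.4101°.

7.41°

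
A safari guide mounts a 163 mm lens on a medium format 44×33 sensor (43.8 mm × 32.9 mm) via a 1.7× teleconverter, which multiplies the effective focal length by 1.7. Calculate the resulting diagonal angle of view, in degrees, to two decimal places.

11.29°

Effective focal length f = 163 × 1.7 = 277.1 mm.
Sensor diagonal = √(43.8² + 32.9²) = √3000.8500 ≈ 54.7800 mm.
α = 2·arctan(54.780 / (2 × 277.1)) = 2·arctan(0.09885) ≈ 11.2902°.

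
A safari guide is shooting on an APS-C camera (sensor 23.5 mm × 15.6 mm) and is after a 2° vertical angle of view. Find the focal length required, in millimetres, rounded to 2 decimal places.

446.86 mm

From α = 2·arctan(h/2f) we get f = h / (2·tan(α/2)).
With h = 15.6 mm and α/2 = 1°, tan(α/2) ≈ 0.01746, so f ≈ 15.6 / 0.03491 ≈ 446.8617 mm.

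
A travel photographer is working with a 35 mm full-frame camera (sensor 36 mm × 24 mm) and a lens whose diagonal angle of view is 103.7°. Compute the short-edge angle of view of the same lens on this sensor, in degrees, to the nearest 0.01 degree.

70.46°

Sensor diagonal = √(36² + 24²) = √1872.0000 ≈ 43.2666 mm.
From the diagonal AOV: f = 43.2666 / (2·tan(51.85°)) = 43.2666 / 2.54612 ≈ 16.9932 mm.
Short-edge AOV = 2·arctan(24 / (2 × 16.9932)) = 2·arctan(0.70617) ≈ 70.4568°.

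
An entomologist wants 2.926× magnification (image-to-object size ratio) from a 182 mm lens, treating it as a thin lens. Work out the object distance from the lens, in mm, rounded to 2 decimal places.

With m = dᵢ/dₒ and 1/f = 1/dₒ + 1/dᵢ, substituting dᵢ = m·dₒ gives 1/f = (1 + 1/m)/dₒ, hence dₒ = f·(1 + 1/m).
dₒ = 182 × (1 + 1/2.926) = 182 × 1.34176 ≈ 244.201 mm.

244.20 mm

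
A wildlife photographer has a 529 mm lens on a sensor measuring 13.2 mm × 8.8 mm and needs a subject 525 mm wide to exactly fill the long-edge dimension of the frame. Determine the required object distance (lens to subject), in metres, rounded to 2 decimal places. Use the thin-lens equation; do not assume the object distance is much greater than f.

21.57 m

Magnification m = w/W = dᵢ/dₒ; combined with 1/f = 1/dₒ + 1/dᵢ this gives dₒ = f·(1 + W/w).
dₒ = 529 mm × (1 + 525/13.2) = 529 × 40.7727 ≈ 21568.773 mm = 21.5688 m.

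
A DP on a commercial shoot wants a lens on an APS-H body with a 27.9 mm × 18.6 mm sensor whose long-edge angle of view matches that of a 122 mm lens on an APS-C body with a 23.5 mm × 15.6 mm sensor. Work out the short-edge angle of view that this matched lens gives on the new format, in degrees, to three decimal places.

7.348°

Equal long-edge AOV ⇒ f₂ = f₁ · 27.9/23.5 = 122 × 1.18723 ≈ 144.8426 mm.
Short-edge AOV on the new format = 2·arctan(18.6 / (2 × 144.8426)) = 2·arctan(0.06421) ≈ 7.3476°.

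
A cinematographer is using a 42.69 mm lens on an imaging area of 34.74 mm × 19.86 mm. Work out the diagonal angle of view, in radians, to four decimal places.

Sensor diagonal = √(34.74² + 19.86²) = √1601.2872 ≈ 40.0161 mm.
Angle of view α = 2·arctan(d/2f) with d = 40.0161 mm and f = 42.69 mm.
d/2f = 0.46868; arctan(0.46868) ≈ 0.4383 rad, so α ≈ 0.8766 rad.

0.8766 rad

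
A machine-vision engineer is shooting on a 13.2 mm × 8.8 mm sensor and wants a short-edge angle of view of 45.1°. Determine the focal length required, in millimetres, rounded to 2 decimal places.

10.60 mm

From α = 2·arctan(h/2f) we get f = h / (2·tan(α/2)).
With h = 8.8 mm and α/2 = 22.55°, tan(α/2) ≈ 0.41524, so f ≈ 8.8 / 0.83047 ≈ 10.5964 mm.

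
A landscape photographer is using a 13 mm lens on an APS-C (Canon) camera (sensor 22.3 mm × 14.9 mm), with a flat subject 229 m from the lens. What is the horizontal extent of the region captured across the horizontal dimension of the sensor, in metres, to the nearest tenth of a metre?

dₒ: 229 m = 229000 mm.
Similar triangles through the lens centre give W/dₒ = w/dᵢ; with 1/f = 1/dₒ + 1/dᵢ this gives W = w·(dₒ − f)/f.
W = 22.3 mm × (229000 − 13) / 13 = 22.3 × 17614.3846 ≈ 392800.777 mm = 392.801 m.

392.8 m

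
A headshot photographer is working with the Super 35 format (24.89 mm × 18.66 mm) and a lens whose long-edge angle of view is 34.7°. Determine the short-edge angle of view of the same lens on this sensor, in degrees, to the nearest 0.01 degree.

26.36°

From the long-edge AOV: f = 24.89 / (2·tan(17.35°)) = 24.89 / 0.62485 ≈ 39.8338 mm.
Short-edge AOV = 2·arctan(18.66 / (2 × 39.8338)) = 2·arctan(0.23422) ≈ 26.3647°.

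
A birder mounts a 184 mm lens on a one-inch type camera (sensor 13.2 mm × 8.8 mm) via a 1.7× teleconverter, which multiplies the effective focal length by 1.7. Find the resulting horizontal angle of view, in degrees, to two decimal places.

2.42°

Effective focal length f = 184 × 1.7 = 312.8 mm.
α = 2·arctan(13.2 / (2 × 312.8)) = 2·arctan(0.02110) ≈ 2.4175°.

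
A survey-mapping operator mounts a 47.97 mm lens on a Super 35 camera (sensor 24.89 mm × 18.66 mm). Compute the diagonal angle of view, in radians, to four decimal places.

Sensor diagonal = √(24.89² + 18.66²) = √967.7077 ≈ 31.1080 mm.
Angle of view α = 2·arctan(d/2f) with d = 31.1080 mm and f = 47.97 mm.
d/2f = 0.32424; arctan(0.32424) ≈ 0.3135 rad, so α ≈ 0.6271 rad.

0.6271 rad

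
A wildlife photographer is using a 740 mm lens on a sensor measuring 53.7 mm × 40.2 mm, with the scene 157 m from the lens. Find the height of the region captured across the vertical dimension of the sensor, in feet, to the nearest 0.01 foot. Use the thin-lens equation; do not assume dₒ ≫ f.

dₒ: 157 m = 157000 mm.
Similar triangles through the lens centre give W/dₒ = h/dᵢ; with 1/f = 1/dₒ + 1/dᵢ this gives W = h·(dₒ − f)/f.
W = 40.2 mm × (157000 − 740) / 740 = 40.2 × 211.1622 ≈ 8488.719 mm = 8488.719/304.8 ft = 27.8501 ft.

27.85 ft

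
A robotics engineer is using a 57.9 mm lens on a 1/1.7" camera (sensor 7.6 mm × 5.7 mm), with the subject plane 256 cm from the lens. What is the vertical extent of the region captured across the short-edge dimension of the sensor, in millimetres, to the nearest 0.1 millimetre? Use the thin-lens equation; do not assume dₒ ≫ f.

246.3 mm

dₒ: 256 cm = 2560 mm.
Similar triangles through the lens centre give W/dₒ = h/dᵢ; with 1/f = 1/dₒ + 1/dᵢ this gives W = h·(dₒ − f)/f.
W = 5.7 mm × (2560 − 57.9) / 57.9 = 5.7 × 43.2142 ≈ 246.321 mm.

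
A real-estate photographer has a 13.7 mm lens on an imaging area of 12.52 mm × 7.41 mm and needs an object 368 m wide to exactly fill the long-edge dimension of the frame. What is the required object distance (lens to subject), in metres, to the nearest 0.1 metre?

402.7 m

W: 368 m = 368000 mm.
Magnification m = w/W = dᵢ/dₒ; combined with 1/f = 1/dₒ + 1/dᵢ this gives dₒ = f·(1 + W/w).
dₒ = 13.7 mm × (1 + 368000/12.52) = 13.7 × 29393.9712 ≈ 402697.406 mm = 402.697 m.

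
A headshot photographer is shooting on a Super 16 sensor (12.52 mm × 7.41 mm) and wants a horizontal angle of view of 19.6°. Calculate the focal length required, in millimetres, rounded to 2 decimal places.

From α = 2·arctan(w/2f) we get f = w / (2·tan(α/2)).
With w = 12.52 mm and α/2 = 9.8°, tan(α/2) ≈ 0.17273, so f ≈ 12.52 / 0.34546 ≈ 36.2415 mm.

36.24 mm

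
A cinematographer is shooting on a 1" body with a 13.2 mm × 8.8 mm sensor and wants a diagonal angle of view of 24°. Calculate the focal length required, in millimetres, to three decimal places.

37.318 mm

Sensor diagonal = √(13.2² + 8.8²) = √251.6800 ≈ 15.8644 mm.
From α = 2·arctan(d/2f) we get f = d / (2·tan(α/2)).
With d = 15.8644 mm and α/2 = 12°, tan(α/2) ≈ 0.21256, so f ≈ 15.8644 / 0.42511 ≈ 37.3181 mm.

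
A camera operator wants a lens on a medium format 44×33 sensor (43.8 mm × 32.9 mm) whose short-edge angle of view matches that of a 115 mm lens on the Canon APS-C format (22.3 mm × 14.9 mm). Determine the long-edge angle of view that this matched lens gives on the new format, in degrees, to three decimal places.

9.859°

Equal short-edge AOV ⇒ f₂ = f₁ · 32.9/14.9 = 115 × 2.20805 ≈ 253.9262 mm.
Long-edge AOV on the new format = 2·arctan(43.8 / (2 × 253.9262)) = 2·arctan(0.08625) ≈ 9.8586°.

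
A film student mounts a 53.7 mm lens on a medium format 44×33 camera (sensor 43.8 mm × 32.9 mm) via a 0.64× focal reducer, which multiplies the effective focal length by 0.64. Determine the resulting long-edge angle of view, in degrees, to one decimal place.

Effective focal length f = 53.7 × 0.64 = 34.368 mm.
α = 2·arctan(43.8 / (2 × 34.368)) = 2·arctan(0.63722) ≈ 65.0123°.

65.0°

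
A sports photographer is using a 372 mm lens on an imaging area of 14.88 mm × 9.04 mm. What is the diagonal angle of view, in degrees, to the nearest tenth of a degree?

Sensor diagonal = √(14.88² + 9.04²) = √303.1360 ≈ 17.4108 mm.
Angle of view α = 2·arctan(d/2f) with d = 17.4108 mm and f = 372 mm.
d/2f = 0.02340; arctan(0.02340) ≈ 1.3406°, so α ≈ 2.6811°.

2.7°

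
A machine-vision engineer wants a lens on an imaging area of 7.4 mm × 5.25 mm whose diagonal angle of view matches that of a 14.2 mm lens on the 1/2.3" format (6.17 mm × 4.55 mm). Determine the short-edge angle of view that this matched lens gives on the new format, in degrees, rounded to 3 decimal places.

17.755°

Sensor diagonal = √(6.17² + 4.55²) = √58.7714 ≈ 7.6663 mm.
Sensor diagonal = √(7.4² + 5.25²) = √82.3225 ≈ 9.0732 mm.
Equal diagonal AOV ⇒ f₂ = f₁ · 9.0732/7.6663 = 14.2 × 1.18352 ≈ 16.8060 mm.
Short-edge AOV on the new format = 2·arctan(5.25 / (2 × 16.8060)) = 2·arctan(0.15619) ≈ 17.7551°.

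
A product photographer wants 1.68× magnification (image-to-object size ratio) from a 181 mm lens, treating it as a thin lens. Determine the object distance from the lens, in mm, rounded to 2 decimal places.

288.74 mm

With m = dᵢ/dₒ and 1/f = 1/dₒ + 1/dᵢ, substituting dᵢ = m·dₒ gives 1/f = (1 + 1/m)/dₒ, hence dₒ = f·(1 + 1/m).
dₒ = 181 × (1 + 1/1.68) = 181 × 1.59524 ≈ 288.738 mm.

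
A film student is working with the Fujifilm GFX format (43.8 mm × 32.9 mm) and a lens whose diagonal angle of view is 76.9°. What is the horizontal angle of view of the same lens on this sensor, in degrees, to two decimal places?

64.82°

Sensor diagonal = √(43.8² + 32.9²) = √3000.8500 ≈ 54.7800 mm.
From the diagonal AOV: f = 54.7800 / (2·tan(38.45°)) = 54.7800 / 1.58802 ≈ 34.4957 mm.
Horizontal AOV = 2·arctan(43.8 / (2 × 34.4957)) = 2·arctan(0.63486) ≈ 64.8198°.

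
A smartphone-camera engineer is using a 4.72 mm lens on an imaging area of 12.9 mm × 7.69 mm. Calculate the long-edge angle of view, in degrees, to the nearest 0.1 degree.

107.6°

Angle of view α = 2·arctan(w/2f) with w = 12.9 mm and f = 4.72 mm.
w/2f = 1.36653; arctan(1.36653) ≈ 53.8040°, so α ≈ 107.6079°.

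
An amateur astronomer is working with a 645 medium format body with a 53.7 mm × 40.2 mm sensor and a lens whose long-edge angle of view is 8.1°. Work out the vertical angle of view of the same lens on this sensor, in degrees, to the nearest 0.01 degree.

From the long-edge AOV: f = 53.7 / (2·tan(4.05°)) = 53.7 / 0.14161 ≈ 379.2169 mm.
Vertical AOV = 2·arctan(40.2 / (2 × 379.2169)) = 2·arctan(0.05300) ≈ 6.0681°.

6.07°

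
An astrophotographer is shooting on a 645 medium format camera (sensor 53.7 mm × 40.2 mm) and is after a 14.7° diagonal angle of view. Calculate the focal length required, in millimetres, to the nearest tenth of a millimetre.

Sensor diagonal = √(53.7² + 40.2²) = √4499.7300 ≈ 67.0800 mm.
From α = 2·arctan(d/2f) we get f = d / (2·tan(α/2)).
With d = 67.0800 mm and α/2 = 7.35°, tan(α/2) ≈ 0.12899, so f ≈ 67.0800 / 0.25798 ≈ 260.0202 mm.

260.0 mm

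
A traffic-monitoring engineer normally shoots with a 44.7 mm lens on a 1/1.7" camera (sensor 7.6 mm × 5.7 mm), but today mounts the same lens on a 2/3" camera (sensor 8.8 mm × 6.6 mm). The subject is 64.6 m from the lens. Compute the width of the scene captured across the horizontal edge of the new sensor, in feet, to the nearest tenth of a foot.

41.7 ft

The focal length stays 44.7 mm; the relevant sensor dimension is now w = 8.8 mm. Object distance dₒ = 64.6 m = 64600 mm.
Thin-lens field width W = w·(dₒ − f)/f = 8.8 × (64600 − 44.7)/44.7 ≈ 12708.873 mm = 12708.873/304.8 ft = 41.6958 ft.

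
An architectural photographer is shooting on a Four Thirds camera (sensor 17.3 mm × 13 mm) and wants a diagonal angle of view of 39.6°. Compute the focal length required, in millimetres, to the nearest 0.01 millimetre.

30.05 mm

Sensor diagonal = √(17.3² + 13²) = √468.2900 ≈ 21.6400 mm.
From α = 2·arctan(d/2f) we get f = d / (2·tan(α/2)).
With d = 21.6400 mm and α/2 = 19.8°, tan(α/2) ≈ 0.36002, so f ≈ 21.6400 / 0.72004 ≈ 30.0537 mm.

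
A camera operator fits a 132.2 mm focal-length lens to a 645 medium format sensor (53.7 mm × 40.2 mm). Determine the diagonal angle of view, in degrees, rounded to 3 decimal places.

28.472°

Sensor diagonal = √(53.7² + 40.2²) = √4499.7300 ≈ 67.0800 mm.
Angle of view α = 2·arctan(d/2f) with d = 67.0800 mm and f = 132.2 mm.
d/2f = 0.25371; arctan(0.25371) ≈ 14.2359°, so α ≈ 28.4719°.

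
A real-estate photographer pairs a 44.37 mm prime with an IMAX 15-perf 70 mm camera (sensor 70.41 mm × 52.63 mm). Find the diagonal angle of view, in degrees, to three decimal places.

Sensor diagonal = √(70.41² + 52.63²) = √7727.4850 ≈ 87.9061 mm.
Angle of view α = 2·arctan(d/2f) with d = 87.9061 mm and f = 44.37 mm.
d/2f = 0.99060; arctan(0.99060) ≈ 44.7295°, so α ≈ 89.4591°.

89.459°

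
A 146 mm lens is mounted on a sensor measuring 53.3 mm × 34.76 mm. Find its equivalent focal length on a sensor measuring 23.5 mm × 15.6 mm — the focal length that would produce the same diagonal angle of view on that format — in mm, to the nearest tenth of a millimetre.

64.7 mm

Sensor diagonal = √(53.3² + 34.76²) = √4049.1476 ≈ 63.6329 mm.
Sensor diagonal = √(23.5² + 15.6²) = √795.6100 ≈ 28.2066 mm.
Equal angle of view means equal diagonal/f ratio, so f₂ = f₁ · (diagonal₂/diagonal₁) = 146 × 28.2066/63.6329.
f₂ = 146 × 0.44327 ≈ 64.717 mm.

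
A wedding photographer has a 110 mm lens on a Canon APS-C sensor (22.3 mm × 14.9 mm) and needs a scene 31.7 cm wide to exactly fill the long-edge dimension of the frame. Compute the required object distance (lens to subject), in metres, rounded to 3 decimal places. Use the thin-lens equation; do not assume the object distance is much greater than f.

W: 31.7 cm = 317 mm.
Magnification m = w/W = dᵢ/dₒ; combined with 1/f = 1/dₒ + 1/dᵢ this gives dₒ = f·(1 + W/w).
dₒ = 110 mm × (1 + 317/22.3) = 110 × 15.2152 ≈ 1673.677 mm = 1.67368 m.

1.674 m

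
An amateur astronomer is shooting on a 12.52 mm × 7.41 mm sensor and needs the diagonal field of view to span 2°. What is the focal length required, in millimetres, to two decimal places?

Sensor diagonal = √(12.52² + 7.41²) = √211.6585 ≈ 14.5485 mm.
From α = 2·arctan(d/2f) we get f = d / (2·tan(α/2)).
With d = 14.5485 mm and α/2 = 1°, tan(α/2) ≈ 0.01746, so f ≈ 14.5485 / 0.03491 ≈ 416.7412 mm.

416.74 mm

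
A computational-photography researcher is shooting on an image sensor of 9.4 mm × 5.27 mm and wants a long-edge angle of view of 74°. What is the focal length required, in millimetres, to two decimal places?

6.24 mm

From α = 2·arctan(w/2f) we get f = w / (2·tan(α/2)).
With w = 9.4 mm and α/2 = 37°, tan(α/2) ≈ 0.75355, so f ≈ 9.4 / 1.50711 ≈ 6.2371 mm.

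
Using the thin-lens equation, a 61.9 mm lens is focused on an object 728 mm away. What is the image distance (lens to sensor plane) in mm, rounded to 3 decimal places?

67.652 mm

1/dᵢ = 1/f − 1/dₒ = 1/61.9 − 1/728 = 0.0147815 mm⁻¹.
dᵢ = 1/0.0147815 ≈ 67.6523 mm.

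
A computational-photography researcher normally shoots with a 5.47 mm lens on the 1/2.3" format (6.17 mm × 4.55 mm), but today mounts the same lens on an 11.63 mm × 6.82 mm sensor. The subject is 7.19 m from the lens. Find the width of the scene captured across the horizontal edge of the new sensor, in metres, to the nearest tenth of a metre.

15.3 m

The focal length stays 5.47 mm; the relevant sensor dimension is now w = 11.63 mm. Object distance dₒ = 7.19 m = 7190 mm.
Thin-lens field width W = w·(dₒ − f)/f = 11.63 × (7190 − 5.47)/5.47 ≈ 15275.335 mm = 15.2753 m.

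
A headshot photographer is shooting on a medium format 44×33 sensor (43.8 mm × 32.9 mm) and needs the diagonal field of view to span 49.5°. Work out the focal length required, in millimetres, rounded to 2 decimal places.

Sensor diagonal = √(43.8² + 32.9²) = √3000.8500 ≈ 54.7800 mm.
From α = 2·arctan(d/2f) we get f = d / (2·tan(α/2)).
With d = 54.7800 mm and α/2 = 24.75°, tan(α/2) ≈ 0.46101, so f ≈ 54.7800 / 0.92201 ≈ 59.4135 mm.

59.41 mm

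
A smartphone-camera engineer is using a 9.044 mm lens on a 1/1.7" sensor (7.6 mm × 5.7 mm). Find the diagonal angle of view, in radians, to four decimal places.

0.9672 rad

Sensor diagonal = √(7.6² + 5.7²) = √90.2500 ≈ 9.5000 mm.
Angle of view α = 2·arctan(d/2f) with d = 9.5000 mm and f = 9.044 mm.
d/2f = 0.52521; arctan(0.52521) ≈ 0.4836 rad, so α ≈ 0.9672 rad.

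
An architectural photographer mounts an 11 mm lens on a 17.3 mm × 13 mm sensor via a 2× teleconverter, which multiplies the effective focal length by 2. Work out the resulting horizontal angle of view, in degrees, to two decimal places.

42.93°

Effective focal length f = 11 × 2 = 22 mm.
α = 2·arctan(17.3 / (2 × 22)) = 2·arctan(0.39318) ≈ 42.9277°.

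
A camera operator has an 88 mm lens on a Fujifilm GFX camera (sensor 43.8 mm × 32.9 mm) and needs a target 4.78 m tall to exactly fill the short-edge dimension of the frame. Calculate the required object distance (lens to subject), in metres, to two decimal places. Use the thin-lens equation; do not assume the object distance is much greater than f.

12.87 m

W: 4.78 m = 4780 mm.
Magnification m = h/W = dᵢ/dₒ; combined with 1/f = 1/dₒ + 1/dᵢ this gives dₒ = f·(1 + W/h).
dₒ = 88 mm × (1 + 4780/32.9) = 88 × 146.2888 ≈ 12873.410 mm = 12.8734 m.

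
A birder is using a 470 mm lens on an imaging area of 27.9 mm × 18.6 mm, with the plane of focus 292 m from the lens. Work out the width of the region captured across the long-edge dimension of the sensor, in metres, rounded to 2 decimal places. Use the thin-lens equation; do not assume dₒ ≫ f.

17.31 m

dₒ: 292 m = 292000 mm.
Similar triangles through the lens centre give W/dₒ = w/dᵢ; with 1/f = 1/dₒ + 1/dᵢ this gives W = w·(dₒ − f)/f.
W = 27.9 mm × (292000 − 470) / 470 = 27.9 × 620.2766 ≈ 17305.717 mm = 17.3057 m.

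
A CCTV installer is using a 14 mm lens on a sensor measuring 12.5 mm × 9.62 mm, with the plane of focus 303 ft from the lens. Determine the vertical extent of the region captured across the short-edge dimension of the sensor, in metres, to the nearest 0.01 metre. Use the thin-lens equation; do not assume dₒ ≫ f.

63.45 m

dₒ: 303 ft × 304.8 mm/ft = 92354.40 mm.
Similar triangles through the lens centre give W/dₒ = h/dᵢ; with 1/f = 1/dₒ + 1/dᵢ this gives W = h·(dₒ − f)/f.
W = 9.62 mm × (92354.4 − 14) / 14 = 9.62 × 6595.7426 ≈ 63451.044 mm = 63.451 m.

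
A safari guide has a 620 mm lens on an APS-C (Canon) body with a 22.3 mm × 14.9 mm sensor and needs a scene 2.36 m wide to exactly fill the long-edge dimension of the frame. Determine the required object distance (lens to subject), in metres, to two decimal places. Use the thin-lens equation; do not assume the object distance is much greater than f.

66.23 m

W: 2.36 m = 2360 mm.
Magnification m = w/W = dᵢ/dₒ; combined with 1/f = 1/dₒ + 1/dᵢ this gives dₒ = f·(1 + W/w).
dₒ = 620 mm × (1 + 2360/22.3) = 620 × 106.8296 ≈ 66234.350 mm = 66.2343 m.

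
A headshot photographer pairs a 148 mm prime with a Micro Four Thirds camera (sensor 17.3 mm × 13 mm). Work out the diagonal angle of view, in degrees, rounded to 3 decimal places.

8.363°

Sensor diagonal = √(17.3² + 13²) = √468.2900 ≈ 21.6400 mm.
Angle of view α = 2·arctan(d/2f) with d = 21.6400 mm and f = 148 mm.
d/2f = 0.07311; arctan(0.07311) ≈ 4.1813°, so α ≈ 8.3627°.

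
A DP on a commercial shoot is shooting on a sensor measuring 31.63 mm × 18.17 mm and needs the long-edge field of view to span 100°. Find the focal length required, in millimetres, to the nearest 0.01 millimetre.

13.27 mm

From α = 2·arctan(w/2f) we get f = w / (2·tan(α/2)).
With w = 31.63 mm and α/2 = 50°, tan(α/2) ≈ 1.19175, so f ≈ 31.63 / 2.38351 ≈ 13.2704 mm.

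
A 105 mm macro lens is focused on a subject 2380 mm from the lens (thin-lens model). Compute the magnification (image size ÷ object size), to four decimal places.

Thin lens: 1/f = 1/dₒ + 1/dᵢ → 1/dᵢ = 1/105 − 1/2380 = 0.0091036 mm⁻¹, so dᵢ ≈ 109.8462 mm.
Magnification m = dᵢ/dₒ = 109.8462/2380 ≈ 0.04615.

0.0462×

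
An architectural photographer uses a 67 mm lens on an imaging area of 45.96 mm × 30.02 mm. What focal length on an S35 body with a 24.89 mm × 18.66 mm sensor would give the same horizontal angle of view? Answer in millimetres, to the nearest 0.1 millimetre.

Equal angle of view means equal width/f ratio, so f₂ = f₁ · (width₂/width₁) = 67 × 24.89/45.96.
f₂ = 67 × 0.54156 ≈ 36.284 mm.

36.3 mm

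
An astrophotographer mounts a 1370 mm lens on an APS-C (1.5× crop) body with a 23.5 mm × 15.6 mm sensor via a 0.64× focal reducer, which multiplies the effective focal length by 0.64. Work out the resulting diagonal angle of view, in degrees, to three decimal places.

Effective focal length f = 1370 × 0.64 = 876.8 mm.
Sensor diagonal = √(23.5² + 15.6²) = √795.6100 ≈ 28.2066 mm.
α = 2·arctan(28.207 / (2 × 876.8)) = 2·arctan(0.01608) ≈ 1.8430°.

1.843°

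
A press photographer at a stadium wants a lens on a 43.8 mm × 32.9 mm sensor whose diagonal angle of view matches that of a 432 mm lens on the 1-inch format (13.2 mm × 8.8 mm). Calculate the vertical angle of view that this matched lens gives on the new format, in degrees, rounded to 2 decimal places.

1.26°

Sensor diagonal = √(13.2² + 8.8²) = √251.6800 ≈ 15.8644 mm.
Sensor diagonal = √(43.8² + 32.9²) = √3000.8500 ≈ 54.7800 mm.
Equal diagonal AOV ⇒ f₂ = f₁ · 54.7800/15.8644 = 432 × 3.45301 ≈ 1491.7002 mm.
Vertical AOV on the new format = 2·arctan(32.9 / (2 × 1491.7002)) = 2·arctan(0.01103) ≈ 1.2636°.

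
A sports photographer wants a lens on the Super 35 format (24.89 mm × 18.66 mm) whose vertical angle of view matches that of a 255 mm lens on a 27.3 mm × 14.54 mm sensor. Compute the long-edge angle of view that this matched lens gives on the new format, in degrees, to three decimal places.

Equal vertical AOV ⇒ f₂ = f₁ · 18.66/14.54 = 255 × 1.28336 ≈ 327.2558 mm.
Long-edge AOV on the new format = 2·arctan(24.89 / (2 × 327.2558)) = 2·arctan(0.03803) ≈ 4.3556°.

4.356°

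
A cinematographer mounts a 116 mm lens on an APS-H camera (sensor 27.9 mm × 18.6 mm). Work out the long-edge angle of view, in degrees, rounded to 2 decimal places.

13.71°

Angle of view α = 2·arctan(w/2f) with w = 27.9 mm and f = 116 mm.
w/2f = 0.12026; arctan(0.12026) ≈ 6.8574°, so α ≈ 13.7148°.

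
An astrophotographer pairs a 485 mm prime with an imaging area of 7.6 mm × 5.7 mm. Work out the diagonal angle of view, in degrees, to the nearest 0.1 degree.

1.1°

Sensor diagonal = √(7.6² + 5.7²) = √90.2500 ≈ 9.5000 mm.
Angle of view α = 2·arctan(d/2f) with d = 9.5000 mm and f = 485 mm.
d/2f = 0.00979; arctan(0.00979) ≈ 0.5611°, so α ≈ 1.1223°.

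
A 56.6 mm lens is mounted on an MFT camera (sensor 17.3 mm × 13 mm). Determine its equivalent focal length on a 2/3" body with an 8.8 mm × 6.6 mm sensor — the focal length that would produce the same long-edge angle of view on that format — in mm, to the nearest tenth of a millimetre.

28.8 mm

Equal angle of view means equal width/f ratio, so f₂ = f₁ · (width₂/width₁) = 56.6 × 8.8/17.3.
f₂ = 56.6 × 0.50867 ≈ 28.791 mm.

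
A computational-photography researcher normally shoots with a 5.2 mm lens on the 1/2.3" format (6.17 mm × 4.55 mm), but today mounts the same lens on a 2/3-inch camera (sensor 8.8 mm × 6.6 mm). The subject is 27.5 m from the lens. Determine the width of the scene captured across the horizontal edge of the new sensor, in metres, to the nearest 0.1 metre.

46.5 m

The focal length stays 5.2 mm; the relevant sensor dimension is now w = 8.8 mm. Object distance dₒ = 27.5 m = 27500 mm.
Thin-lens field width W = w·(dₒ − f)/f = 8.8 × (27500 − 5.2)/5.2 ≈ 46529.662 mm = 46.5297 m.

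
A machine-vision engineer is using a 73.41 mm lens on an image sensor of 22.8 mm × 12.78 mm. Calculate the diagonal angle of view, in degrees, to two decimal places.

Sensor diagonal = √(22.8² + 12.78²) = √683.1684 ≈ 26.1375 mm.
Angle of view α = 2·arctan(d/2f) with d = 26.1375 mm and f = 73.41 mm.
d/2f = 0.17802; arctan(0.17802) ≈ 10.0943°, so α ≈ 20.1886°.

20.19°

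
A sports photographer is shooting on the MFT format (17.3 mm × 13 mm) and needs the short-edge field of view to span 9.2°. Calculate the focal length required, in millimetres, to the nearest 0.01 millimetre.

80.79 mm

From α = 2·arctan(h/2f) we get f = h / (2·tan(α/2)).
With h = 13 mm and α/2 = 4.6°, tan(α/2) ≈ 0.08046, so f ≈ 13 / 0.16092 ≈ 80.7874 mm.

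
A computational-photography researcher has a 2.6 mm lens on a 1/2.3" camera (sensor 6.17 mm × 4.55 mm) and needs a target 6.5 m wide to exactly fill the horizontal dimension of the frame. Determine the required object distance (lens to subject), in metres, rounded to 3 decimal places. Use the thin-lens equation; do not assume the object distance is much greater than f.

2.742 m

W: 6.5 m = 6500 mm.
Magnification m = w/W = dᵢ/dₒ; combined with 1/f = 1/dₒ + 1/dᵢ this gives dₒ = f·(1 + W/w).
dₒ = 2.6 mm × (1 + 6500/6.17) = 2.6 × 1054.4846 ≈ 2741.660 mm = 2.74166 m.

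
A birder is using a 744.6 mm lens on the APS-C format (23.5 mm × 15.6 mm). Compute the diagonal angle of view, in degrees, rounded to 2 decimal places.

Sensor diagonal = √(23.5² + 15.6²) = √795.6100 ≈ 28.2066 mm.
Angle of view α = 2·arctan(d/2f) with d = 28.2066 mm and f = 744.6 mm.
d/2f = 0.01894; arctan(0.01894) ≈ 1.0851°, so α ≈ 2.1702°.

2.17°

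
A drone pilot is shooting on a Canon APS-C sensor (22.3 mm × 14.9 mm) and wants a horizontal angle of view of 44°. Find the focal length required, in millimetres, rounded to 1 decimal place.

From α = 2·arctan(w/2f) we get f = w / (2·tan(α/2)).
With w = 22.3 mm and α/2 = 22°, tan(α/2) ≈ 0.40403, so f ≈ 22.3 / 0.80805 ≈ 27.5972 mm.

27.6 mm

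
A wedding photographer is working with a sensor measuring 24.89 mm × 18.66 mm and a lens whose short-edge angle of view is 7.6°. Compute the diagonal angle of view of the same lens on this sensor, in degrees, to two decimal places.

12.64°

From the short-edge AOV: f = 18.66 / (2·tan(3.8°)) = 18.66 / 0.13284 ≈ 140.4699 mm.
Sensor diagonal = √(24.89² + 18.66²) = √967.7077 ≈ 31.1080 mm.
Diagonal AOV = 2·arctan(31.1080 / (2 × 140.4699)) = 2·arctan(0.11073) ≈ 12.6371°.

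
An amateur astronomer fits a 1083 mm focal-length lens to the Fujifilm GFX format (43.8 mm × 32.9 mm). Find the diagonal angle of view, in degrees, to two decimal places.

2.90°

Sensor diagonal = √(43.8² + 32.9²) = √3000.8500 ≈ 54.7800 mm.
Angle of view α = 2·arctan(d/2f) with d = 54.7800 mm and f = 1083 mm.
d/2f = 0.02529; arctan(0.02529) ≈ 1.4488°, so α ≈ 2.8975°.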